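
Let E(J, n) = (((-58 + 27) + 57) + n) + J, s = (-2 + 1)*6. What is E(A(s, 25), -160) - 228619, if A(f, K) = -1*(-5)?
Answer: -228748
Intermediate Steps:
s = -6 (s = -1*6 = -6)
A(f, K) = 5
E(J, n) = 26 + J + n (E(J, n) = ((-31 + 57) + n) + J = (26 + n) + J = 26 + J + n)
E(A(s, 25), -160) - 228619 = (26 + 5 - 160) - 228619 = -129 - 228619 = -228748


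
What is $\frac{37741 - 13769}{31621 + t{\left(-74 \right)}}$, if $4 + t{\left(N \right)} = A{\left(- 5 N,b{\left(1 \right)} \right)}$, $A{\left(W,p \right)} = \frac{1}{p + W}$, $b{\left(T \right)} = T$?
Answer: $\frac{2223403}{2932477} \approx 0.7582$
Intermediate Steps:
$A{\left(W,p \right)} = \frac{1}{W + p}$
$t{\left(N \right)} = -4 + \frac{1}{1 - 5 N}$ ($t{\left(N \right)} = -4 + \frac{1}{- 5 N + 1} = -4 + \frac{1}{1 - 5 N}$)
$\frac{37741 - 13769}{31621 + t{\left(-74 \right)}} = \frac{37741 - 13769}{31621 + \frac{3 - -1480}{-1 + 5 \left(-74\right)}} = \frac{23972}{31621 + \frac{3 + 1480}{-1 - 370}} = \frac{23972}{31621 + \frac{1}{-371} \cdot 1483} = \frac{23972}{31621 - \frac{1483}{371}} = \frac{23972}{\frac{11729908}{371}} = 23972 \cdot \frac{371}{11729908} = \frac{2223403}{2932477}$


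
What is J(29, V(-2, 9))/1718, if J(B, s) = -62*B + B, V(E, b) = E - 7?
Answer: -1769/1718 ≈ -1.0297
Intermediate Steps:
V(E, b) = -7 + E
J(B, s) = -61*B
J(29, V(-2, 9))/1718 = -61*29/1718 = -1769*1/1718 = -1769/1718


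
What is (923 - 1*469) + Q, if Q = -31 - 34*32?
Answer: -665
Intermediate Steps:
Q = -1119 (Q = -31 - 1088 = -1119)
(923 - 1*469) + Q = (923 - 1*469) - 1119 = (923 - 469) - 1119 = 454 - 1119 = -665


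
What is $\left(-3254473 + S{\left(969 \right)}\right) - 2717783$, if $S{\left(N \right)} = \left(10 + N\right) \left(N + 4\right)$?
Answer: $-5019689$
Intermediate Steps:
$S{\left(N \right)} = \left(4 + N\right) \left(10 + N\right)$ ($S{\left(N \right)} = \left(10 + N\right) \left(4 + N\right) = \left(4 + N\right) \left(10 + N\right)$)
$\left(-3254473 + S{\left(969 \right)}\right) - 2717783 = \left(-3254473 + \left(40 + 969^{2} + 14 \cdot 969\right)\right) - 2717783 = \left(-3254473 + \left(40 + 938961 + 13566\right)\right) - 2717783 = \left(-3254473 + 952567\right) - 2717783 = -2301906 - 2717783 = -5019689$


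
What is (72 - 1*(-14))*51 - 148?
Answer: 4238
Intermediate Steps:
(72 - 1*(-14))*51 - 148 = (72 + 14)*51 - 148 = 86*51 - 148 = 4386 - 148 = 4238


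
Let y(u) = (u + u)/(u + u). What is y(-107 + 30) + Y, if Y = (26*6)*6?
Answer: 937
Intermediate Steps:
Y = 936 (Y = 156*6 = 936)
y(u) = 1 (y(u) = (2*u)/((2*u)) = (2*u)*(1/(2*u)) = 1)
y(-107 + 30) + Y = 1 + 936 = 937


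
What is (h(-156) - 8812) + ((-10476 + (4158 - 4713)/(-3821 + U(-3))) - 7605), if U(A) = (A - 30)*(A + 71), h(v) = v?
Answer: -32810326/1213 ≈ -27049.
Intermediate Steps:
U(A) = (-30 + A)*(71 + A)
(h(-156) - 8812) + ((-10476 + (4158 - 4713)/(-3821 + U(-3))) - 7605) = (-156 - 8812) + ((-10476 + (4158 - 4713)/(-3821 + (-2130 + (-3)**2 + 41*(-3)))) - 7605) = -8968 + ((-10476 - 555/(-3821 + (-2130 + 9 - 123))) - 7605) = -8968 + ((-10476 - 555/(-3821 - 2244)) - 7605) = -8968 + ((-10476 - 555/(-6065)) - 7605) = -8968 + ((-10476 - 555*(-1/6065)) - 7605) = -8968 + ((-10476 + 111/1213) - 7605) = -8968 + (-12707277/1213 - 7605) = -8968 - 21932142/1213 = -32810326/1213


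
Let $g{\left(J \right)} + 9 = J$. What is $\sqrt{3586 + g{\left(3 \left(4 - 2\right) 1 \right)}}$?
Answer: $\sqrt{3583} \approx 59.858$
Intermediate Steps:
$g{\left(J \right)} = -9 + J$
$\sqrt{3586 + g{\left(3 \left(4 - 2\right) 1 \right)}} = \sqrt{3586 - \left(9 - 3 \left(4 - 2\right) 1\right)} = \sqrt{3586 - \left(9 - 3 \cdot 2 \cdot 1\right)} = \sqrt{3586 + \left(-9 + 6 \cdot 1\right)} = \sqrt{3586 + \left(-9 + 6\right)} = \sqrt{3586 - 3} = \sqrt{3583}$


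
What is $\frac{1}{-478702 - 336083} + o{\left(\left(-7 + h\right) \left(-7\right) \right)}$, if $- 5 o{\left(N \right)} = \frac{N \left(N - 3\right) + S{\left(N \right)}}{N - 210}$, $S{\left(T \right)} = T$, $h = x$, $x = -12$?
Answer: $\frac{405599962}{8962635} \approx 45.255$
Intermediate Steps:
$h = -12$
$o{\left(N \right)} = - \frac{N + N \left(-3 + N\right)}{5 \left(-210 + N\right)}$ ($o{\left(N \right)} = - \frac{\left(N \left(N - 3\right) + N\right) \frac{1}{N - 210}}{5} = - \frac{\left(N \left(-3 + N\right) + N\right) \frac{1}{-210 + N}}{5} = - \frac{\left(N + N \left(-3 + N\right)\right) \frac{1}{-210 + N}}{5} = - \frac{\frac{1}{-210 + N} \left(N + N \left(-3 + N\right)\right)}{5} = - \frac{N + N \left(-3 + N\right)}{5 \left(-210 + N\right)}$)
$\frac{1}{-478702 - 336083} + o{\left(\left(-7 + h\right) \left(-7\right) \right)} = \frac{1}{-478702 - 336083} + \frac{\left(-7 - 12\right) \left(-7\right) \left(2 - \left(-7 - 12\right) \left(-7\right)\right)}{5 \left(-210 + \left(-7 - 12\right) \left(-7\right)\right)} = \frac{1}{-814785} + \frac{\left(-19\right) \left(-7\right) \left(2 - \left(-19\right) \left(-7\right)\right)}{5 \left(-210 - -133\right)} = - \frac{1}{814785} + \frac{1}{5} \cdot 133 \frac{1}{-210 + 133} \left(2 - 133\right) = - \frac{1}{814785} + \frac{1}{5} \cdot 133 \frac{1}{-77} \left(2 - 133\right) = - \frac{1}{814785} + \frac{1}{5} \cdot 133 \left(- \frac{1}{77}\right) \left(-131\right) = - \frac{1}{814785} + \frac{2489}{55} = \frac{405599962}{8962635}$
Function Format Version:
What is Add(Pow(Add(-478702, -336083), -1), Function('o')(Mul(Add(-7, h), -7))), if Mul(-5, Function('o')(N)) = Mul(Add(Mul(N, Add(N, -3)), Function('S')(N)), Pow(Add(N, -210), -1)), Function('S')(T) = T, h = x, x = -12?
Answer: Rational(405599962, 8962635) ≈ 45.255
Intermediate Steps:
h = -12
Function('o')(N) = Mul(Rational(-1, 5), Pow(Add(-210, N), -1), Add(N, Mul(N, Add(-3, N)))) (Function('o')(N) = Mul(Rational(-1, 5), Mul(Add(Mul(N, Add(N, -3)), N), Pow(Add(N, -210), -1))) = Mul(Rational(-1, 5), Mul(Add(Mul(N, Add(-3, N)), N), Pow(Add(-210, N), -1))) = Mul(Rational(-1, 5), Mul(Add(N, Mul(N, Add(-3, N))), Pow(Add(-210, N), -1))) = Mul(Rational(-1, 5), Mul(Pow(Add(-210, N), -1), Add(N, Mul(N, Add(-3, N))))) = Mul(Rational(-1, 5), Pow(Add(-210, N), -1), Add(N, Mul(N, Add(-3, N)))))
Add(Pow(Add(-478702, -336083), -1), Function('o')(Mul(Add(-7, h), -7))) = Add(Pow(Add(-478702, -336083), -1), Mul(Rational(1, 5), Mul(Add(-7, -12), -7), Pow(Add(-210, Mul(Add(-7, -12), -7)), -1), Add(2, Mul(-1, Mul(Add(-7, -12), -7))))) = Add(Pow(-814785, -1), Mul(Rational(1, 5), Mul(-19, -7), Pow(Add(-210, Mul(-19, -7)), -1), Add(2, Mul(-1, Mul(-19, -7))))) = Add(Rational(-1, 814785), Mul(Rational(1, 5), 133, Pow(Add(-210, 133), -1), Add(2, Mul(-1, 133)))) = Add(Rational(-1, 814785), Mul(Rational(1, 5), 133, Pow(-77, -1), Add(2, -133))) = Add(Rational(-1, 814785), Mul(Rational(1, 5), 133, Rational(-1, 77), -131)) = Add(Rational(-1, 814785), Rational(2489, 55)) = Rational(405599962, 8962635)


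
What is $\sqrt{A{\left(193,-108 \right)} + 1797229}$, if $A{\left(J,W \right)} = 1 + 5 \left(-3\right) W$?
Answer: $5 \sqrt{71954} \approx 1341.2$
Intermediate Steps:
$A{\left(J,W \right)} = 1 - 15 W$
$\sqrt{A{\left(193,-108 \right)} + 1797229} = \sqrt{\left(1 - -1620\right) + 1797229} = \sqrt{\left(1 + 1620\right) + 1797229} = \sqrt{1621 + 1797229} = \sqrt{1798850} = 5 \sqrt{71954}$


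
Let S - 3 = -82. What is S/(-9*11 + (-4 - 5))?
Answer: 79/108 ≈ 0.73148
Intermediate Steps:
S = -79 (S = 3 - 82 = -79)
S/(-9*11 + (-4 - 5)) = -79/(-9*11 + (-4 - 5)) = -79/(-99 - 9) = -79/(-108) = -79*(-1/108) = 79/108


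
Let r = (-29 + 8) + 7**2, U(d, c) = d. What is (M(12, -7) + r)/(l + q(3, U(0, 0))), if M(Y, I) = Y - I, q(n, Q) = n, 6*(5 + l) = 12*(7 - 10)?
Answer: -47/8 ≈ -5.8750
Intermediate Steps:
l = -11 (l = -5 + (12*(7 - 10))/6 = -5 + (12*(-3))/6 = -5 + (1/6)*(-36) = -5 - 6 = -11)
r = 28 (r = -21 + 49 = 28)
(M(12, -7) + r)/(l + q(3, U(0, 0))) = ((12 - 1*(-7)) + 28)/(-11 + 3) = ((12 + 7) + 28)/(-8) = (19 + 28)*(-1/8) = 47*(-1/8) = -47/8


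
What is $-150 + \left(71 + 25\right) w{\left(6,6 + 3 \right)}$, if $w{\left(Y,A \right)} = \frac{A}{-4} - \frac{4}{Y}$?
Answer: $-430$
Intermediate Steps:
$w{\left(Y,A \right)} = - \frac{4}{Y} - \frac{A}{4}$ ($w{\left(Y,A \right)} = A \left(- \frac{1}{4}\right) - \frac{4}{Y} = - \frac{A}{4} - \frac{4}{Y} = - \frac{4}{Y} - \frac{A}{4}$)
$-150 + \left(71 + 25\right) w{\left(6,6 + 3 \right)} = -150 + \left(71 + 25\right) \left(- \frac{4}{6} - \frac{6 + 3}{4}\right) = -150 + 96 \left(\left(-4\right) \frac{1}{6} - \frac{9}{4}\right) = -150 + 96 \left(- \frac{2}{3} - \frac{9}{4}\right) = -150 + 96 \left(- \frac{35}{12}\right) = -150 - 280 = -430$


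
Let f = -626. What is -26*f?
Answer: 16276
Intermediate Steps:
-26*f = -26*(-626) = 16276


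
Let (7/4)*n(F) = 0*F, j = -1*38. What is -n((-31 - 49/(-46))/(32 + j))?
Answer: 0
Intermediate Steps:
j = -38
n(F) = 0 (n(F) = 4*(0*F)/7 = (4/7)*0 = 0)
-n((-31 - 49/(-46))/(32 + j)) = -1*0 = 0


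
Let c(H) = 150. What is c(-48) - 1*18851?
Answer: -18701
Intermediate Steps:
c(-48) - 1*18851 = 150 - 1*18851 = 150 - 18851 = -18701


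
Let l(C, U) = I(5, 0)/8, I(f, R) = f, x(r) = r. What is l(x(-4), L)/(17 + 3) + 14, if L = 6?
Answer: 449/32 ≈ 14.031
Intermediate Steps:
l(C, U) = 5/8
l(x(-4), L)/(17 + 3) + 14 = 5/(8*(17 + 3)) + 14 = (5/8)/20 + 14 = (5/8)*(1/20) + 14 = 1/32 + 14 = 449/32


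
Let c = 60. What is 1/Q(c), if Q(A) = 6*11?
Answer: 1/66 ≈ 0.015152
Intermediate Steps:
Q(A) = 66
1/Q(c) = 1/66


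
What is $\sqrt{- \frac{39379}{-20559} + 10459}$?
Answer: $\frac{2 \sqrt{1105385267910}}{20559} \approx 102.28$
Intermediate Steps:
$\sqrt{- \frac{39379}{-20559} + 10459} = \sqrt{\left(-39379\right) \left(- \frac{1}{20559}\right) + 10459} = \sqrt{\frac{39379}{20559} + 10459} = \sqrt{\frac{215065960}{20559}} = \frac{2 \sqrt{1105385267910}}{20559}$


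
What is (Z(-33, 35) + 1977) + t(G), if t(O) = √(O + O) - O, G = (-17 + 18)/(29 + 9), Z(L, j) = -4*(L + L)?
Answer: 85157/38 + √19/19 ≈ 2241.2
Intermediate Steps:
Z(L, j) = -8*L
G = 1/38 ≈ 0.026316
t(O) = -O + √2*√O (t(O) = √(2*O) - O = √2*√O - O = -O + √2*√O)
(Z(-33, 35) + 1977) + t(G) = (-8*(-33) + 1977) + (-1*1/38 + √2*√(1/38)) = (264 + 1977) + (-1/38 + √2*(√38/38)) = 2241 + (-1/38 + √19/19) = 85157/38 + √19/19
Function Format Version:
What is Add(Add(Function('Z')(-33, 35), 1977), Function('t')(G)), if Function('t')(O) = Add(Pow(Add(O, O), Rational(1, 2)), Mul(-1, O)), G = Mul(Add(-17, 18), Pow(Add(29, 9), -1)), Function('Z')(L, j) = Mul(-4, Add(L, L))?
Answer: Add(Rational(85157, 38), Mul(Rational(1, 19), Pow(19, Rational(1, 2)))) ≈ 2241.2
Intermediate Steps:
Function('Z')(L, j) = Mul(-8, L) (Function('Z')(L, j) = Mul(-4, Mul(2, L)) = Mul(-8, L))
G = Rational(1, 38) (G = Mul(1, Pow(38, -1)) = Mul(1, Rational(1, 38)) = Rational(1, 38) ≈ 0.026316)
Function('t')(O) = Add(Mul(-1, O), Mul(Pow(2, Rational(1, 2)), Pow(O, Rational(1, 2)))) (Function('t')(O) = Add(Pow(Mul(2, O), Rational(1, 2)), Mul(-1, O)) = Add(Mul(Pow(2, Rational(1, 2)), Pow(O, Rational(1, 2))), Mul(-1, O)) = Add(Mul(-1, O), Mul(Pow(2, Rational(1, 2)), Pow(O, Rational(1, 2)))))
Add(Add(Function('Z')(-33, 35), 1977), Function('t')(G)) = Add(Add(Mul(-8, -33), 1977), Add(Mul(-1, Rational(1, 38)), Mul(Pow(2, Rational(1, 2)), Pow(Rational(1, 38), Rational(1, 2))))) = Add(Add(264, 1977), Add(Rational(-1, 38), Mul(Pow(2, Rational(1, 2)), Mul(Rational(1, 38), Pow(38, Rational(1, 2)))))) = Add(2241, Add(Rational(-1, 38), Mul(Rational(1, 19), Pow(19, Rational(1, 2))))) = Add(Rational(85157, 38), Mul(Rational(1, 19), Pow(19, Rational(1, 2))))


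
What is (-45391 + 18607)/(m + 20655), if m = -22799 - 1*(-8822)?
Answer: -1488/371 ≈ -4.0108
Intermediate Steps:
m = -13977 (m = -22799 + 8822 = -13977)
(-45391 + 18607)/(m + 20655) = (-45391 + 18607)/(-13977 + 20655) = -26784/6678 = -26784*1/6678 = -1488/371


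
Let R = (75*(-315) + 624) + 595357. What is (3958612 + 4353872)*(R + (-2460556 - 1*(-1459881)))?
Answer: -3560394834396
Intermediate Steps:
R = 572356 (R = (-23625 + 624) + 595357 = -23001 + 595357 = 572356)
(3958612 + 4353872)*(R + (-2460556 - 1*(-1459881))) = (3958612 + 4353872)*(572356 + (-2460556 - 1*(-1459881))) = 8312484*(572356 + (-2460556 + 1459881)) = 8312484*(572356 - 1000675) = 8312484*(-428319) = -3560394834396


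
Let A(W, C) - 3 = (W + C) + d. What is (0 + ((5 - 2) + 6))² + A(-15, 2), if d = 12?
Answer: 83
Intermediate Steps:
A(W, C) = 15 + C + W (A(W, C) = 3 + ((W + C) + 12) = 3 + ((C + W) + 12) = 3 + (12 + C + W) = 15 + C + W)
(0 + ((5 - 2) + 6))² + A(-15, 2) = (0 + ((5 - 2) + 6))² + (15 + 2 - 15) = (0 + (3 + 6))² + 2 = (0 + 9)² + 2 = 9² + 2 = 81 + 2 = 83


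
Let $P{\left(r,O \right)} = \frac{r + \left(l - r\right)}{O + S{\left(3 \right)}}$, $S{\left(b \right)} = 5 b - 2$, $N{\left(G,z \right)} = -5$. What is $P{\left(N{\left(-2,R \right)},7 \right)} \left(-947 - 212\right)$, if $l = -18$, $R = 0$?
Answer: $\frac{10431}{10} \approx 1043.1$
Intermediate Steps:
$S{\left(b \right)} = -2 + 5 b$ ($S{\left(b \right)} = 5 b - 2 = -2 + 5 b$)
$P{\left(r,O \right)} = - \frac{18}{13 + O}$ ($P{\left(r,O \right)} = \frac{r - \left(18 + r\right)}{O + \left(-2 + 5 \cdot 3\right)} = - \frac{18}{O + \left(-2 + 15\right)} = - \frac{18}{O + 13} = - \frac{18}{13 + O}$)
$P{\left(N{\left(-2,R \right)},7 \right)} \left(-947 - 212\right) = - \frac{18}{13 + 7} \left(-947 - 212\right) = - \frac{18}{20} \left(-1159\right) = \left(-18\right) \frac{1}{20} \left(-1159\right) = \left(- \frac{9}{10}\right) \left(-1159\right) = \frac{10431}{10}$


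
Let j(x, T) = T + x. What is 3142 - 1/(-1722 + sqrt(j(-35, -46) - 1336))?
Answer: 9321376264/2966701 + I*sqrt(1417)/2966701 ≈ 3142.0 + 1.2689e-5*I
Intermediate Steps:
3142 - 1/(-1722 + sqrt(j(-35, -46) - 1336)) = 3142 - 1/(-1722 + sqrt((-46 - 35) - 1336)) = 3142 - 1/(-1722 + sqrt(-81 - 1336)) = 3142 - 1/(-1722 + sqrt(-1417)) = 3142 - 1/(-1722 + I*sqrt(1417))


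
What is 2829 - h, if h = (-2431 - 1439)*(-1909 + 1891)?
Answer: -66831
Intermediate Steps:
h = 69660 (h = -3870*(-18) = 69660)
2829 - h = 2829 - 1*69660 = 2829 - 69660 = -66831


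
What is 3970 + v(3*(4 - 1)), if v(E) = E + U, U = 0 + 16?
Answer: 3995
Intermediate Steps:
U = 16
v(E) = 16 + E (v(E) = E + 16 = 16 + E)
3970 + v(3*(4 - 1)) = 3970 + (16 + 3*(4 - 1)) = 3970 + (16 + 3*3) = 3970 + (16 + 9) = 3970 + 25 = 3995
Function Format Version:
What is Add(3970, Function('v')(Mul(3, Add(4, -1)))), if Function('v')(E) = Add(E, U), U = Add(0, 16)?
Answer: 3995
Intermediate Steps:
U = 16
Function('v')(E) = Add(16, E) (Function('v')(E) = Add(E, 16) = Add(16, E))
Add(3970, Function('v')(Mul(3, Add(4, -1)))) = Add(3970, Add(16, Mul(3, Add(4, -1)))) = Add(3970, Add(16, Mul(3, 3))) = Add(3970, Add(16, 9)) = Add(3970, 25) = 3995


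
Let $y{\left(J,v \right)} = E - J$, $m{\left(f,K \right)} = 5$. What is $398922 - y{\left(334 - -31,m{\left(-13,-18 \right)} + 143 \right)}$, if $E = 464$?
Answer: $398823$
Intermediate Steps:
$y{\left(J,v \right)} = 464 - J$
$398922 - y{\left(334 - -31,m{\left(-13,-18 \right)} + 143 \right)} = 398922 - \left(464 - \left(334 - -31\right)\right) = 398922 - \left(464 - \left(334 + 31\right)\right) = 398922 - \left(464 - 365\right) = 398922 - 99 = 398823$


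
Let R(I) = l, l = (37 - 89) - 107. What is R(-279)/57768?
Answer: -53/19256 ≈ -0.0027524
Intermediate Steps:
l = -159 (l = -52 - 107 = -159)
R(I) = -159
R(-279)/57768 = -159/57768 = -159*1/57768 = -53/19256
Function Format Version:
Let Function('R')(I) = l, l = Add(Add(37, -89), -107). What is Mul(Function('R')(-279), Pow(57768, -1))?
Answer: Rational(-53, 19256) ≈ -0.0027524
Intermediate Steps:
l = -159 (l = Add(-52, -107) = -159)
Function('R')(I) = -159
Mul(Function('R')(-279), Pow(57768, -1)) = Mul(-159, Pow(57768, -1)) = Mul(-159, Rational(1, 57768)) = Rational(-53, 19256)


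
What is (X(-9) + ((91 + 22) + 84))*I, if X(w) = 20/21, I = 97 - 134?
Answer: -153809/21 ≈ -7324.2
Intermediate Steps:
I = -37
X(w) = 20/21 (X(w) = 20*(1/21) = 20/21)
(X(-9) + ((91 + 22) + 84))*I = (20/21 + ((91 + 22) + 84))*(-37) = (20/21 + (113 + 84))*(-37) = (20/21 + 197)*(-37) = (4157/21)*(-37) = -153809/21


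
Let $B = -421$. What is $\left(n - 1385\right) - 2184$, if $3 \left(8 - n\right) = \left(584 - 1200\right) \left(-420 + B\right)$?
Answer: $- \frac{528739}{3} \approx -1.7625 \cdot 10^{5}$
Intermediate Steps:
$n = - \frac{518032}{3}$ ($n = 8 - \frac{\left(584 - 1200\right) \left(-420 - 421\right)}{3} = 8 - \frac{\left(-616\right) \left(-841\right)}{3} = 8 - \frac{518056}{3} = - \frac{518032}{3} \approx -1.7268 \cdot 10^{5}$)
$\left(n - 1385\right) - 2184 = \left(- \frac{518032}{3} - 1385\right) - 2184 = - \frac{522187}{3} - 2184 = - \frac{528739}{3}$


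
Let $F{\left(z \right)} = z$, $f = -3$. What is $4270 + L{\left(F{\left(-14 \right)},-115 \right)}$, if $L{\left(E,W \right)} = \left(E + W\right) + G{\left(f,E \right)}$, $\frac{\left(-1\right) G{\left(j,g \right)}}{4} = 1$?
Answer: $4137$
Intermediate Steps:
$G{\left(j,g \right)} = -4$ ($G{\left(j,g \right)} = \left(-4\right) 1 = -4$)
$L{\left(E,W \right)} = -4 + E + W$ ($L{\left(E,W \right)} = \left(E + W\right) - 4 = -4 + E + W$)
$4270 + L{\left(F{\left(-14 \right)},-115 \right)} = 4270 - 133 = 4137$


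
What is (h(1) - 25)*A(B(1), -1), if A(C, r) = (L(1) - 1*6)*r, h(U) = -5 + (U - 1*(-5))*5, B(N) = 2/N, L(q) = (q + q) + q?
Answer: 0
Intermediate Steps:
L(q) = 3*q (L(q) = 2*q + q = 3*q)
h(U) = 20 + 5*U (h(U) = -5 + (U + 5)*5 = -5 + (5 + U)*5 = -5 + (25 + 5*U) = 20 + 5*U)
A(C, r) = -3*r (A(C, r) = (3*1 - 1*6)*r = (3 - 6)*r = -3*r)
(h(1) - 25)*A(B(1), -1) = ((20 + 5*1) - 25)*(-3*(-1)) = ((20 + 5) - 25)*3 = (25 - 25)*3 = 0*3 = 0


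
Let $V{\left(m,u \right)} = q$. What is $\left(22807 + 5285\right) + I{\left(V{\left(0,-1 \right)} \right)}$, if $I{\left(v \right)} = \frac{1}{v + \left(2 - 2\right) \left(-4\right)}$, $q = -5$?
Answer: $\frac{140459}{5} \approx 28092.0$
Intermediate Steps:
$V{\left(m,u \right)} = -5$
$I{\left(v \right)} = \frac{1}{v}$ ($I{\left(v \right)} = \frac{1}{v + 0 \left(-4\right)} = \frac{1}{v + 0} = \frac{1}{v}$)
$\left(22807 + 5285\right) + I{\left(V{\left(0,-1 \right)} \right)} = \left(22807 + 5285\right) + \frac{1}{-5} = 28092 - \frac{1}{5} = \frac{140459}{5}$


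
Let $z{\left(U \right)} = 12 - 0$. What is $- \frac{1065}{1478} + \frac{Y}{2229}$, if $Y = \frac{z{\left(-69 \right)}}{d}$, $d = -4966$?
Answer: $- \frac{1964788441}{2726716382} \approx -0.72057$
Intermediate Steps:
$z{\left(U \right)} = 12$ ($z{\left(U \right)} = 12 + 0 = 12$)
$Y = - \frac{6}{2483}$ ($Y = \frac{12}{-4966} = 12 \left(- \frac{1}{4966}\right) = - \frac{6}{2483} \approx -0.0024164$)
$- \frac{1065}{1478} + \frac{Y}{2229} = - \frac{1065}{1478} - \frac{6}{2483 \cdot 2229} = \left(-1065\right) \frac{1}{1478} - \frac{2}{1844869} = - \frac{1065}{1478} - \frac{2}{1844869} = - \frac{1964788441}{2726716382}$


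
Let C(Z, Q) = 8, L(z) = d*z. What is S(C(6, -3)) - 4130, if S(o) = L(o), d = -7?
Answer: -4186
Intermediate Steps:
L(z) = -7*z
S(o) = -7*o
S(C(6, -3)) - 4130 = -7*8 - 4130 = -56 - 4130 = -4186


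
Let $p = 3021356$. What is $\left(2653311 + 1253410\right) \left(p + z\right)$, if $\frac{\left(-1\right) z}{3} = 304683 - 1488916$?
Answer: $25682998723655$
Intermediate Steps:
$z = 3552699$ ($z = - 3 \left(304683 - 1488916\right) = \left(-3\right) \left(-1184233\right) = 3552699$)
$\left(2653311 + 1253410\right) \left(p + z\right) = \left(2653311 + 1253410\right) \left(3021356 + 3552699\right) = 3906721 \cdot 6574055 = 25682998723655$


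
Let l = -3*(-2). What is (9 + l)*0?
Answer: 0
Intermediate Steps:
l = 6
(9 + l)*0 = (9 + 6)*0 = 15*0 = 0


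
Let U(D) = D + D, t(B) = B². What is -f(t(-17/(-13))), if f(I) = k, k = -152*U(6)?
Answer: 1824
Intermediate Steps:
U(D) = 2*D
k = -1824 (k = -304*6 = -152*12 = -1824)
f(I) = -1824
-f(t(-17/(-13))) = -1*(-1824) = 1824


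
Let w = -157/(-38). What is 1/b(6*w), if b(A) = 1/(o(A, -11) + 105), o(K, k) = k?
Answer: 94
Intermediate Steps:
w = 157/38 (w = -157*(-1/38) = 157/38 ≈ 4.1316)
b(A) = 1/94 (b(A) = 1/(-11 + 105) = 1/94)
1/b(6*w) = 1/(1/94) = 94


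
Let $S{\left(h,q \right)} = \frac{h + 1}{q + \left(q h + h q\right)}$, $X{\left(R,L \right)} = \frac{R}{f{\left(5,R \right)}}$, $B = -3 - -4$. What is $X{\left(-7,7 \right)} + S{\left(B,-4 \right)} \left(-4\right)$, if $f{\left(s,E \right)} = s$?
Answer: $- \frac{11}{15} \approx -0.73333$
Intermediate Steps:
$B = 1$ ($B = -3 + 4 = 1$)
$X{\left(R,L \right)} = \frac{R}{5}$
$S{\left(h,q \right)} = \frac{1 + h}{q + 2 h q}$ ($S{\left(h,q \right)} = \frac{1 + h}{q + \left(h q + h q\right)} = \frac{1 + h}{q + 2 h q}$)
$X{\left(-7,7 \right)} + S{\left(B,-4 \right)} \left(-4\right) = \frac{1}{5} \left(-7\right) + \frac{1 + 1}{\left(-4\right) \left(1 + 2 \cdot 1\right)} \left(-4\right) = - \frac{7}{5} + \left(- \frac{1}{4}\right) \frac{1}{1 + 2} \cdot 2 \left(-4\right) = - \frac{7}{5} + \left(- \frac{1}{4}\right) \frac{1}{3} \cdot 2 \left(-4\right) = - \frac{7}{5} - - \frac{2}{3} = - \frac{7}{5} + \frac{2}{3} = - \frac{11}{15}$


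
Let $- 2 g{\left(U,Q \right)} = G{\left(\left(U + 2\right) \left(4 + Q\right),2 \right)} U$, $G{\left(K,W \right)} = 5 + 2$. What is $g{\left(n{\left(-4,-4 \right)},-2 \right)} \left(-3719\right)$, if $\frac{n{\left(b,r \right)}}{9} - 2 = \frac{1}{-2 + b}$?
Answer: $\frac{859089}{4} \approx 2.1477 \cdot 10^{5}$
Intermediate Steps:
$G{\left(K,W \right)} = 7$
$n{\left(b,r \right)} = 18 + \frac{9}{-2 + b}$
$g{\left(U,Q \right)} = - \frac{7 U}{2}$
$g{\left(n{\left(-4,-4 \right)},-2 \right)} \left(-3719\right) = - \frac{7 \frac{9 \left(-3 + 2 \left(-4\right)\right)}{-2 - 4}}{2} \left(-3719\right) = - \frac{7 \frac{9 \left(-3 - 8\right)}{-6}}{2} \left(-3719\right) = - \frac{7 \cdot 9 \left(- \frac{1}{6}\right) \left(-11\right)}{2} \left(-3719\right) = \left(- \frac{7}{2}\right) \frac{33}{2} \left(-3719\right) = \left(- \frac{231}{4}\right) \left(-3719\right) = \frac{859089}{4}$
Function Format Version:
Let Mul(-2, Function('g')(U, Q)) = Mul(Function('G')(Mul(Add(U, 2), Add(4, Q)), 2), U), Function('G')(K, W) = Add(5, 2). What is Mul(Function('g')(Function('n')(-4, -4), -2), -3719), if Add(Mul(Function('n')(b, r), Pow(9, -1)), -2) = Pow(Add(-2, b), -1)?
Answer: Rational(859089, 4) ≈ 2.1477e+5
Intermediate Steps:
Function('G')(K, W) = 7
Function('n')(b, r) = Add(18, Mul(9, Pow(Add(-2, b), -1)))
Function('g')(U, Q) = Mul(Rational(-7, 2), U) (Function('g')(U, Q) = Mul(Rational(-1, 2), Mul(7, U)) = Mul(Rational(-7, 2), U))
Mul(Function('g')(Function('n')(-4, -4), -2), -3719) = Mul(Mul(Rational(-7, 2), Mul(9, Pow(Add(-2, -4), -1), Add(-3, Mul(2, -4)))), -3719) = Mul(Mul(Rational(-7, 2), Mul(9, Pow(-6, -1), Add(-3, -8))), -3719) = Mul(Mul(Rational(-7, 2), Mul(9, Rational(-1, 6), -11)), -3719) = Mul(Mul(Rational(-7, 2), Rational(33, 2)), -3719) = Mul(Rational(-231, 4), -3719) = Rational(859089, 4)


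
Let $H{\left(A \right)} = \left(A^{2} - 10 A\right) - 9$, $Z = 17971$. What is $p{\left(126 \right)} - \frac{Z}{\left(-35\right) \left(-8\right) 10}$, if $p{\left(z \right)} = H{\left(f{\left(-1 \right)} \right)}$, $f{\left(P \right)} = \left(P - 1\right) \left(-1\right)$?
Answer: $- \frac{87971}{2800} \approx -31.418$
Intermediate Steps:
$f{\left(P \right)} = 1 - P$ ($f{\left(P \right)} = \left(-1 + P\right) \left(-1\right) = 1 - P$)
$H{\left(A \right)} = -9 + A^{2} - 10 A$
$p{\left(z \right)} = -25$ ($p{\left(z \right)} = -9 + \left(1 - -1\right)^{2} - 10 \left(1 - -1\right) = -9 + \left(1 + 1\right)^{2} - 10 \left(1 + 1\right) = -9 + 2^{2} - 20 = -9 + 4 - 20 = -25$)
$p{\left(126 \right)} - \frac{Z}{\left(-35\right) \left(-8\right) 10} = -25 - \frac{17971}{\left(-35\right) \left(-8\right) 10} = -25 - \frac{17971}{280 \cdot 10} = -25 - \frac{17971}{2800} = - \frac{87971}{2800}$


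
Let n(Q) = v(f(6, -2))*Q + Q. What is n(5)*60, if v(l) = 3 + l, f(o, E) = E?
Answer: 600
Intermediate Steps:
n(Q) = 2*Q (n(Q) = (3 - 2)*Q + Q = 1*Q + Q = Q + Q = 2*Q)
n(5)*60 = (2*5)*60 = 10*60 = 600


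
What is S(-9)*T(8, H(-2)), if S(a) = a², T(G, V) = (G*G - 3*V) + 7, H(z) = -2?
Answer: 6237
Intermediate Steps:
T(G, V) = 7 + G² - 3*V (T(G, V) = (G² - 3*V) + 7 = 7 + G² - 3*V)
S(-9)*T(8, H(-2)) = (-9)²*(7 + 8² - 3*(-2)) = 81*(7 + 64 + 6) = 81*77 = 6237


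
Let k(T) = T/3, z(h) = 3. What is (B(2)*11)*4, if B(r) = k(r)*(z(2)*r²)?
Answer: 352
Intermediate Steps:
k(T) = T/3 (k(T) = T*(⅓) = T/3)
B(r) = r³ (B(r) = (r/3)*(3*r²) = r³)
(B(2)*11)*4 = (2³*11)*4 = (8*11)*4 = 88*4 = 352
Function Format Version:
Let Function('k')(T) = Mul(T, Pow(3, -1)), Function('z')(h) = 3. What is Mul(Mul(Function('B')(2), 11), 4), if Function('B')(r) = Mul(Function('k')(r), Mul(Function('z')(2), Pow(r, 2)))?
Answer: 352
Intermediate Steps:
Function('k')(T) = Mul(Rational(1, 3), T) (Function('k')(T) = Mul(T, Rational(1, 3)) = Mul(Rational(1, 3), T))
Function('B')(r) = Pow(r, 3) (Function('B')(r) = Mul(Mul(Rational(1, 3), r), Mul(3, Pow(r, 2))) = Pow(r, 3))
Mul(Mul(Function('B')(2), 11), 4) = Mul(Mul(Pow(2, 3), 11), 4) = Mul(Mul(8, 11), 4) = Mul(88, 4) = 352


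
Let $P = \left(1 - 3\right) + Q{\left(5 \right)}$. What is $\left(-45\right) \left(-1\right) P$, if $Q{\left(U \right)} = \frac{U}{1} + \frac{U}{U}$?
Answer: $180$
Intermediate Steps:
$Q{\left(U \right)} = 1 + U$ ($Q{\left(U \right)} = U 1 + 1 = U + 1 = 1 + U$)
$P = 4$ ($P = \left(1 - 3\right) + \left(1 + 5\right) = -2 + 6 = 4$)
$\left(-45\right) \left(-1\right) P = \left(-45\right) \left(-1\right) 4 = 45 \cdot 4 = 180$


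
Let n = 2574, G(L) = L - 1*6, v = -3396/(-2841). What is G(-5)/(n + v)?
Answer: -10417/2438710 ≈ -0.0042715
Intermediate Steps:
v = 1132/947 (v = -3396*(-1/2841) = 1132/947 ≈ 1.1954)
G(L) = -6 + L (G(L) = L - 6 = -6 + L)
G(-5)/(n + v) = (-6 - 5)/(2574 + 1132/947) = -11/2438710/947 = -11*947/2438710 = -10417/2438710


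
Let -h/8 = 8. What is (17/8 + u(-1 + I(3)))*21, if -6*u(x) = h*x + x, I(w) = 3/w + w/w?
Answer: 2121/8 ≈ 265.13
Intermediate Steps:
h = -64 (h = -8*8 = -64)
I(w) = 1 + 3/w (I(w) = 3/w + 1 = 1 + 3/w)
u(x) = 21*x/2 (u(x) = -(-64*x + x)/6 = -(-21)*x/2 = 21*x/2)
(17/8 + u(-1 + I(3)))*21 = (17/8 + 21*(-1 + (3 + 3)/3)/2)*21 = (17*(1/8) + 21*(-1 + (1/3)*6)/2)*21 = (17/8 + 21*(-1 + 2)/2)*21 = (17/8 + (21/2)*1)*21 = (17/8 + 21/2)*21 = (101/8)*21 = 2121/8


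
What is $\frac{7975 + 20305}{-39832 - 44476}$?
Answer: $- \frac{1010}{3011} \approx -0.33544$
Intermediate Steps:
$\frac{7975 + 20305}{-39832 - 44476} = \frac{28280}{-84308} = 28280 \left(- \frac{1}{84308}\right) = - \frac{1010}{3011}$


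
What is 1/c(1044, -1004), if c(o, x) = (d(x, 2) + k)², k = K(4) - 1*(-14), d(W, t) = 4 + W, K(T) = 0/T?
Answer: 1/972196 ≈ 1.0286e-6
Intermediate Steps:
K(T) = 0
k = 14 (k = 0 - 1*(-14) = 0 + 14 = 14)
c(o, x) = (18 + x)² (c(o, x) = ((4 + x) + 14)² = (18 + x)²)
1/c(1044, -1004) = 1/((18 - 1004)²) = 1/((-986)²) = 1/972196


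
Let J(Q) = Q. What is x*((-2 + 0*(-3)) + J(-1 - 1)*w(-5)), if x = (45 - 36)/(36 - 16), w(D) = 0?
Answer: -9/10 ≈ -0.90000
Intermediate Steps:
x = 9/20 ≈ 0.45000
x*((-2 + 0*(-3)) + J(-1 - 1)*w(-5)) = 9*((-2 + 0*(-3)) + (-1 - 1)*0)/20 = 9*((-2 + 0) - 2*0)/20 = 9*(-2 + 0)/20 = (9/20)*(-2) = -9/10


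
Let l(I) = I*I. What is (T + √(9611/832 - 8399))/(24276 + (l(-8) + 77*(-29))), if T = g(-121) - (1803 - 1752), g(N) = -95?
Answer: -146/22107 + I*√10079849/766376 ≈ -0.0066042 + 0.0041427*I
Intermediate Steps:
l(I) = I²
T = -146 (T = -95 - (1803 - 1752) = -95 - 1*51 = -95 - 51 = -146)
(T + √(9611/832 - 8399))/(24276 + (l(-8) + 77*(-29))) = (-146 + √(9611/832 - 8399))/(24276 + ((-8)² + 77*(-29))) = (-146 + √(9611*(1/832) - 8399))/(24276 + (64 - 2233)) = (-146 + √(9611/832 - 8399))/(24276 - 2169) = (-146 + √(-6978357/832))/22107 = (-146 + 3*I*√10079849/104)*(1/22107) = -146/22107 + I*√10079849/766376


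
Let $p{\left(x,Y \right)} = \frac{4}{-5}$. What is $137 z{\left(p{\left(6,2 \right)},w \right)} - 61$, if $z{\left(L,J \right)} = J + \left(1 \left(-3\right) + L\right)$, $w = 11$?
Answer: $\frac{4627}{5} \approx 925.4$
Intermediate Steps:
$p{\left(x,Y \right)} = - \frac{4}{5}$ ($p{\left(x,Y \right)} = 4 \left(- \frac{1}{5}\right) = - \frac{4}{5}$)
$z{\left(L,J \right)} = -3 + J + L$ ($z{\left(L,J \right)} = J + \left(-3 + L\right) = -3 + J + L$)
$137 z{\left(p{\left(6,2 \right)},w \right)} - 61 = 137 \left(-3 + 11 - \frac{4}{5}\right) - 61 = 137 \cdot \frac{36}{5} - 61 = \frac{4932}{5} - 61 = \frac{4627}{5}$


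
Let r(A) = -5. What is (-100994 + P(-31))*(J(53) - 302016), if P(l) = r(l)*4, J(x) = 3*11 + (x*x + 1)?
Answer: 30220661422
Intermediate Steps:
J(x) = 34 + x**2 (J(x) = 33 + (x**2 + 1) = 33 + (1 + x**2) = 34 + x**2)
P(l) = -20 (P(l) = -5*4 = -20)
(-100994 + P(-31))*(J(53) - 302016) = (-100994 - 20)*((34 + 53**2) - 302016) = -101014*((34 + 2809) - 302016) = -101014*(2843 - 302016) = -101014*(-299173) = 30220661422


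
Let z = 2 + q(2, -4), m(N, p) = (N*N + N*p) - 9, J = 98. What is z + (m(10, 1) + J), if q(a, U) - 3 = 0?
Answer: 204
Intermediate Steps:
m(N, p) = -9 + N**2 + N*p (m(N, p) = (N**2 + N*p) - 9 = -9 + N**2 + N*p)
q(a, U) = 3 (q(a, U) = 3 + 0 = 3)
z = 5 (z = 2 + 3 = 5)
z + (m(10, 1) + J) = 5 + ((-9 + 10**2 + 10*1) + 98) = 5 + ((-9 + 100 + 10) + 98) = 5 + (101 + 98) = 5 + 199 = 204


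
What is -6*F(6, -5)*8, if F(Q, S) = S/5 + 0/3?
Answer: 48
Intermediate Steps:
F(Q, S) = S/5 (F(Q, S) = S*(1/5) + 0*(1/3) = S/5 + 0 = S/5)
-6*F(6, -5)*8 = -6*(-5)/5*8 = -6*(-1)*8 = 6*8 = 48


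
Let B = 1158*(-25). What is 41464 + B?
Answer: 12514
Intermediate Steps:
B = -28950
41464 + B = 41464 - 28950 = 12514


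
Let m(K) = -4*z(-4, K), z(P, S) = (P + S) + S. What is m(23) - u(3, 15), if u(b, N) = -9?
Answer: -159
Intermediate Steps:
z(P, S) = P + 2*S
m(K) = 16 - 8*K (m(K) = -4*(-4 + 2*K) = 16 - 8*K)
m(23) - u(3, 15) = (16 - 8*23) - 1*(-9) = (16 - 184) + 9 = -168 + 9 = -159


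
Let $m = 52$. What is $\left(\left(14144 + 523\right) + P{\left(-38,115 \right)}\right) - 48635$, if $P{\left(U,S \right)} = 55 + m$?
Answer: $-33861$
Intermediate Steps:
$P{\left(U,S \right)} = 107$ ($P{\left(U,S \right)} = 55 + 52 = 107$)
$\left(\left(14144 + 523\right) + P{\left(-38,115 \right)}\right) - 48635 = \left(\left(14144 + 523\right) + 107\right) - 48635 = \left(14667 + 107\right) - 48635 = 14774 - 48635 = -33861$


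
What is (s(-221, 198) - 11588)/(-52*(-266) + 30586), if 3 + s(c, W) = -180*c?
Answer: 28189/44418 ≈ 0.63463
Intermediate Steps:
s(c, W) = -3 - 180*c
(s(-221, 198) - 11588)/(-52*(-266) + 30586) = ((-3 - 180*(-221)) - 11588)/(-52*(-266) + 30586) = ((-3 + 39780) - 11588)/(13832 + 30586) = (39777 - 11588)/44418 = 28189*(1/44418) = 28189/44418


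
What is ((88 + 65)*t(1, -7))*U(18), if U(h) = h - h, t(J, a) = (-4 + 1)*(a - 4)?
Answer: 0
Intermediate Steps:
t(J, a) = 12 - 3*a (t(J, a) = -3*(-4 + a) = 12 - 3*a)
U(h) = 0
((88 + 65)*t(1, -7))*U(18) = ((88 + 65)*(12 - 3*(-7)))*0 = (153*(12 + 21))*0 = (153*33)*0 = 5049*0 = 0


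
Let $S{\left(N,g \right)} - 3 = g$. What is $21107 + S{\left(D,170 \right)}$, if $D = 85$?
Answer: $21280$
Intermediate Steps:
$S{\left(N,g \right)} = 3 + g$
$21107 + S{\left(D,170 \right)} = 21107 + \left(3 + 170\right) = 21107 + 173 = 21280$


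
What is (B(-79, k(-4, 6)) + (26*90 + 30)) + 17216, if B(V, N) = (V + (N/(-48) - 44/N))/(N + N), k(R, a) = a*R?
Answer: 1410307/72 ≈ 19588.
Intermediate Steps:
k(R, a) = R*a
B(V, N) = (V - 44/N - N/48)/(2*N) (B(V, N) = (V + (N*(-1/48) - 44/N))/((2*N)) = (V + (-N/48 - 44/N))*(1/(2*N)) = (V + (-44/N - N/48))*(1/(2*N)) = (V - 44/N - N/48)*(1/(2*N)) = (V - 44/N - N/48)/(2*N))
(B(-79, k(-4, 6)) + (26*90 + 30)) + 17216 = ((-1/96 - 22/(-4*6)² + (½)*(-79)/(-4*6)) + (26*90 + 30)) + 17216 = ((-1/96 - 22/(-24)² + (½)*(-79)/(-24)) + (2340 + 30)) + 17216 = ((-1/96 - 22*1/576 + (½)*(-79)*(-1/24)) + 2370) + 17216 = ((-1/96 - 11/288 + 79/48) + 2370) + 17216 = (115/72 + 2370) + 17216 = 170755/72 + 17216 = 1410307/72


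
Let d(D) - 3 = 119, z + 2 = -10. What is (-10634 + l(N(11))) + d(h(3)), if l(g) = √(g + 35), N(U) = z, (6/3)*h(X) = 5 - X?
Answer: -10512 + √23 ≈ -10507.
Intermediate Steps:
z = -12 (z = -2 - 10 = -12)
h(X) = 5/2 - X/2 (h(X) = (5 - X)/2 = 5/2 - X/2)
N(U) = -12
d(D) = 122 (d(D) = 3 + 119 = 122)
l(g) = √(35 + g)
(-10634 + l(N(11))) + d(h(3)) = (-10634 + √(35 - 12)) + 122 = (-10634 + √23) + 122 = -10512 + √23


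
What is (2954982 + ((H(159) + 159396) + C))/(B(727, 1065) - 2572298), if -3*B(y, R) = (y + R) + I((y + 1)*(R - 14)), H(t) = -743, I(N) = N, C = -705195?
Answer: -1204220/1413969 ≈ -0.85166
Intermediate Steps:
B(y, R) = -R/3 - y/3 - (1 + y)*(-14 + R)/3 (B(y, R) = -((y + R) + (y + 1)*(R - 14))/3 = -((R + y) + (1 + y)*(-14 + R))/3 = -(R + y + (1 + y)*(-14 + R))/3 = -R/3 - y/3 - (1 + y)*(-14 + R)/3)
(2954982 + ((H(159) + 159396) + C))/(B(727, 1065) - 2572298) = (2954982 + ((-743 + 159396) - 705195))/((14/3 - 2/3*1065 + (13/3)*727 - 1/3*1065*727) - 2572298) = (2954982 + (158653 - 705195))/((14/3 - 710 + 9451/3 - 258085) - 2572298) = (2954982 - 546542)/(-255640 - 2572298) = 2408440/(-2827938) = 2408440*(-1/2827938) = -1204220/1413969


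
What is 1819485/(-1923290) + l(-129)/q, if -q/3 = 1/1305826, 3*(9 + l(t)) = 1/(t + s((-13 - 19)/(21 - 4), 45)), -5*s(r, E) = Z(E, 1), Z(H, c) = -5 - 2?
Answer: 4327533740291887/1104353118 ≈ 3.9186e+6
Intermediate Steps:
Z(H, c) = -7
s(r, E) = 7/5 (s(r, E) = -1/5*(-7) = 7/5)
l(t) = -9 + 1/(3*(7/5 + t)) (l(t) = -9 + 1/(3*(t + 7/5)) = -9 + 1/(3*(7/5 + t)))
q = -3/1305826 ≈ -2.2974e-6
1819485/(-1923290) + l(-129)/q = 1819485/(-1923290) + ((-184 - 135*(-129))/(3*(7 + 5*(-129))))/(-3/1305826) = 1819485*(-1/1923290) + ((-184 + 17415)/(3*(7 - 645)))*(-1305826/3) = -363897/384658 + ((1/3)*17231/(-638))*(-1305826/3) = -363897/384658 + ((1/3)*(-1/638)*17231)*(-1305826/3) = -363897/384658 - 17231/1914*(-1305826/3) = -363897/384658 + 11250343903/2871 = 4327533740291887/1104353118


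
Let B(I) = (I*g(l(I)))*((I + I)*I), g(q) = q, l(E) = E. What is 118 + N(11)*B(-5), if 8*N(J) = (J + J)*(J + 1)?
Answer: 41368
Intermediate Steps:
N(J) = J*(1 + J)/4 (N(J) = ((J + J)*(J + 1))/8 = ((2*J)*(1 + J))/8 = (2*J*(1 + J))/8 = J*(1 + J)/4)
B(I) = 2*I⁴ (B(I) = (I*I)*((I + I)*I) = I²*((2*I)*I) = I²*(2*I²) = 2*I⁴)
118 + N(11)*B(-5) = 118 + ((¼)*11*(1 + 11))*(2*(-5)⁴) = 118 + ((¼)*11*12)*(2*625) = 118 + 33*1250 = 118 + 41250 = 41368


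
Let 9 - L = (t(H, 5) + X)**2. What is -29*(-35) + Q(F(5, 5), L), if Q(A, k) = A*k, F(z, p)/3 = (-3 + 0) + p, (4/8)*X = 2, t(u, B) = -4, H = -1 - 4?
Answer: 1069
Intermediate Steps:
H = -5
X = 4 (X = 2*2 = 4)
F(z, p) = -9 + 3*p (F(z, p) = 3*((-3 + 0) + p) = 3*(-3 + p) = -9 + 3*p)
L = 9 (L = 9 - (-4 + 4)**2 = 9 - 1*0**2 = 9 - 1*0 = 9 + 0 = 9)
-29*(-35) + Q(F(5, 5), L) = -29*(-35) + (-9 + 3*5)*9 = 1015 + (-9 + 15)*9 = 1015 + 6*9 = 1015 + 54 = 1069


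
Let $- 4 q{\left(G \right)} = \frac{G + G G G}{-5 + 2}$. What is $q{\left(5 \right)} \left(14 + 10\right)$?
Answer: $260$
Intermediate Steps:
$q{\left(G \right)} = \frac{G}{12} + \frac{G^{3}}{12}$ ($q{\left(G \right)} = - \frac{\left(G + G G G\right) \frac{1}{-5 + 2}}{4} = - \frac{\left(G + G^{2} G\right) \frac{1}{-3}}{4} = - \frac{\left(G + G^{3}\right) \left(- \frac{1}{3}\right)}{4} = - \frac{- \frac{G}{3} - \frac{G^{3}}{3}}{4} = \frac{G}{12} + \frac{G^{3}}{12}$)
$q{\left(5 \right)} \left(14 + 10\right) = \frac{1}{12} \cdot 5 \left(1 + 5^{2}\right) \left(14 + 10\right) = \frac{1}{12} \cdot 5 \left(1 + 25\right) 24 = \frac{1}{12} \cdot 5 \cdot 26 \cdot 24 = \frac{65}{6} \cdot 24 = 260$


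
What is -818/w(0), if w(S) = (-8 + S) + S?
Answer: 409/4 ≈ 102.25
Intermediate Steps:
w(S) = -8 + 2*S
-818/w(0) = -818/(-8 + 2*0) = -818/(-8 + 0) = -818/(-8) = -818*(-⅛) = 409/4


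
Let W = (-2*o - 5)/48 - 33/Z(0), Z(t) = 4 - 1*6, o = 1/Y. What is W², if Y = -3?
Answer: 5583769/20736 ≈ 269.28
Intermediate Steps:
o = -⅓ (o = 1/(-3) = -⅓ ≈ -0.33333)
Z(t) = -2 (Z(t) = 4 - 6 = -2)
W = 2363/144 (W = (-2*(-⅓) - 5)/48 - 33/(-2) = (⅔ - 5)*(1/48) - 33*(-½) = -13/3*1/48 + 33/2 = -13/144 + 33/2 = 2363/144 ≈ 16.410)
W² = (2363/144)² = 5583769/20736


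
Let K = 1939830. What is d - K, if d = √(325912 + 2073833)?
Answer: -1939830 + √2399745 ≈ -1.9383e+6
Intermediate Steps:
d = √2399745 ≈ 1549.1
d - K = √2399745 - 1*1939830 = √2399745 - 1939830 = -1939830 + √2399745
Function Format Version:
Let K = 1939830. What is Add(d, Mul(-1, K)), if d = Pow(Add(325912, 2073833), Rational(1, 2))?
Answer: Add(-1939830, Pow(2399745, Rational(1, 2))) ≈ -1.9383e+6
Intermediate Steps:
d = Pow(2399745, Rational(1, 2)) ≈ 1549.1
Add(d, Mul(-1, K)) = Add(Pow(2399745, Rational(1, 2)), Mul(-1, 1939830)) = Add(Pow(2399745, Rational(1, 2)), -1939830) = Add(-1939830, Pow(2399745, Rational(1, 2)))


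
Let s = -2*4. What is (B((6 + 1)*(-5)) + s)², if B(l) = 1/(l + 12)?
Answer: 34225/529 ≈ 64.698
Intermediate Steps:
s = -8
B(l) = 1/(12 + l)
(B((6 + 1)*(-5)) + s)² = (1/(12 + (6 + 1)*(-5)) - 8)² = (1/(12 + 7*(-5)) - 8)² = (1/(12 - 35) - 8)² = (1/(-23) - 8)² = (-1/23 - 8)² = (-185/23)² = 34225/529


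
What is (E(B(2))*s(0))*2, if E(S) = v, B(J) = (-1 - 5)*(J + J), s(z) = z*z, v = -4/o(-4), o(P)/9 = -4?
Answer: 0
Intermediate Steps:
o(P) = -36 (o(P) = 9*(-4) = -36)
v = ⅑ (v = -4/(-36) = -4*(-1/36) = ⅑ ≈ 0.11111)
s(z) = z²
B(J) = -12*J
E(S) = ⅑
(E(B(2))*s(0))*2 = ((⅑)*0²)*2 = ((⅑)*0)*2 = 0*2 = 0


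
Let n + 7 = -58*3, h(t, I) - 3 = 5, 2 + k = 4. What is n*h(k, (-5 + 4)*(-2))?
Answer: -1448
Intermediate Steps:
k = 2 (k = -2 + 4 = 2)
h(t, I) = 8 (h(t, I) = 3 + 5 = 8)
n = -181 (n = -7 - 58*3 = -7 - 174 = -181)
n*h(k, (-5 + 4)*(-2)) = -181*8 = -1448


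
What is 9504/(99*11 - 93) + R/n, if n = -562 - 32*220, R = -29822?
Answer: 4248005/315483 ≈ 13.465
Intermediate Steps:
n = -7602 (n = -562 - 7040 = -7602)
9504/(99*11 - 93) + R/n = 9504/(99*11 - 93) - 29822/(-7602) = 9504/(1089 - 93) - 29822*(-1/7602) = 9504/996 + 14911/3801 = 9504*(1/996) + 14911/3801 = 792/83 + 14911/3801 = 4248005/315483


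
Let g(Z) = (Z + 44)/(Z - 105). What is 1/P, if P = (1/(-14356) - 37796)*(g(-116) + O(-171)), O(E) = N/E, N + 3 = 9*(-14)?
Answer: -60280844/2461049907613 ≈ -2.4494e-5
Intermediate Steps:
N = -129 (N = -3 + 9*(-14) = -3 - 126 = -129)
g(Z) = (44 + Z)/(-105 + Z)
O(E) = -129/E
P = -2461049907613/60280844 (P = (1/(-14356) - 37796)*((44 - 116)/(-105 - 116) - 129/(-171)) = (-1/14356 - 37796)*(-72/(-221) - 129*(-1/171)) = -542599377*(-1/221*(-72) + 43/57)/14356 = -542599377*(72/221 + 43/57)/14356 = -542599377/14356*13607/12597 = -2461049907613/60280844 ≈ -40826.)
1/P = 1/(-2461049907613/60280844) = -60280844/2461049907613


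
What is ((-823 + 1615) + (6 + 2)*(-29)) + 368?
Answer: 928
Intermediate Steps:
((-823 + 1615) + (6 + 2)*(-29)) + 368 = (792 + 8*(-29)) + 368 = (792 - 232) + 368 = 560 + 368 = 928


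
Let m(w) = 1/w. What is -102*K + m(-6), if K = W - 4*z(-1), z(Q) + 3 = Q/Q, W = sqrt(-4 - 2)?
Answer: -4897/6 - 102*I*sqrt(6) ≈ -816.17 - 249.85*I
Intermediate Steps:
W = I*sqrt(6) (W = sqrt(-6) = I*sqrt(6) ≈ 2.4495*I)
z(Q) = -2 (z(Q) = -3 + Q/Q = -3 + 1 = -2)
K = 8 + I*sqrt(6) (K = I*sqrt(6) - 4*(-2) = I*sqrt(6) + 8 = 8 + I*sqrt(6) ≈ 8.0 + 2.4495*I)
-102*K + m(-6) = -102*(8 + I*sqrt(6)) + 1/(-6) = (-816 - 102*I*sqrt(6)) - 1/6 = -4897/6 - 102*I*sqrt(6)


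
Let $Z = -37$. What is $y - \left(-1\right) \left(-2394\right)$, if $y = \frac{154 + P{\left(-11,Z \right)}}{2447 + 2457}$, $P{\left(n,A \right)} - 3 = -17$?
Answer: $- \frac{2935009}{1226} \approx -2394.0$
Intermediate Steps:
$P{\left(n,A \right)} = -14$ ($P{\left(n,A \right)} = 3 - 17 = -14$)
$y = \frac{35}{1226}$ ($y = \frac{154 - 14}{2447 + 2457} = \frac{140}{4904} = 140 \cdot \frac{1}{4904} = \frac{35}{1226} \approx 0.028548$)
$y - \left(-1\right) \left(-2394\right) = \frac{35}{1226} - \left(-1\right) \left(-2394\right) = \frac{35}{1226} - 2394 = - \frac{2935009}{1226}$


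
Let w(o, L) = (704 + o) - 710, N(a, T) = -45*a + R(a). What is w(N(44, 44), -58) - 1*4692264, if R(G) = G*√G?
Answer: -4694250 + 88*√11 ≈ -4.6940e+6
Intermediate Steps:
R(G) = G^(3/2)
N(a, T) = a^(3/2) - 45*a (N(a, T) = -45*a + a^(3/2) = a^(3/2) - 45*a)
w(o, L) = -6 + o
w(N(44, 44), -58) - 1*4692264 = (-6 + (44^(3/2) - 45*44)) - 1*4692264 = (-6 + (88*√11 - 1980)) - 4692264 = (-6 + (-1980 + 88*√11)) - 4692264 = (-1986 + 88*√11) - 4692264 = -4694250 + 88*√11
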